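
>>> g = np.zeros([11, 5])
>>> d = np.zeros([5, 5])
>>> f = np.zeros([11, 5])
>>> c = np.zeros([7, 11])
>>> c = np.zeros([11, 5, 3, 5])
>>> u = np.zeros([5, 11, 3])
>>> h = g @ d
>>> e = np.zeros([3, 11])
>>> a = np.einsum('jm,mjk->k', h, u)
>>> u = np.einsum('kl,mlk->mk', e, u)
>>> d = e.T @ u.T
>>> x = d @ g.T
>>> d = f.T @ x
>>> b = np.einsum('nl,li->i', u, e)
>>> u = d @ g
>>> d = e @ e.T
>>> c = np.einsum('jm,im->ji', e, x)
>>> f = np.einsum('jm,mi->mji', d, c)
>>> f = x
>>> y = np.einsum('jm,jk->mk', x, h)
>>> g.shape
(11, 5)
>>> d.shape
(3, 3)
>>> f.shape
(11, 11)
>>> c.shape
(3, 11)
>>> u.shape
(5, 5)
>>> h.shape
(11, 5)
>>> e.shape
(3, 11)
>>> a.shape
(3,)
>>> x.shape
(11, 11)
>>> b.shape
(11,)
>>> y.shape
(11, 5)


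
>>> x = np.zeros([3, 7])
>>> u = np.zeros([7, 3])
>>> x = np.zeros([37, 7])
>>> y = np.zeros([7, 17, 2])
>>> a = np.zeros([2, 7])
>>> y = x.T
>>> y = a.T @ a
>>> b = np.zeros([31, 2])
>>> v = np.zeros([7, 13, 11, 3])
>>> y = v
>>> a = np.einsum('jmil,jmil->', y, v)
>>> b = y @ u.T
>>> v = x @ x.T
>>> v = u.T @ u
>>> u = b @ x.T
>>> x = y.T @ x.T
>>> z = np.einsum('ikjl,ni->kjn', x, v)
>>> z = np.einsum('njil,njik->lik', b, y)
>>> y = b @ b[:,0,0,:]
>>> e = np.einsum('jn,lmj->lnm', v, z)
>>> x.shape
(3, 11, 13, 37)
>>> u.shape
(7, 13, 11, 37)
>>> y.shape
(7, 13, 11, 7)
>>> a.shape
()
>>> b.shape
(7, 13, 11, 7)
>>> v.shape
(3, 3)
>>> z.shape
(7, 11, 3)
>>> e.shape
(7, 3, 11)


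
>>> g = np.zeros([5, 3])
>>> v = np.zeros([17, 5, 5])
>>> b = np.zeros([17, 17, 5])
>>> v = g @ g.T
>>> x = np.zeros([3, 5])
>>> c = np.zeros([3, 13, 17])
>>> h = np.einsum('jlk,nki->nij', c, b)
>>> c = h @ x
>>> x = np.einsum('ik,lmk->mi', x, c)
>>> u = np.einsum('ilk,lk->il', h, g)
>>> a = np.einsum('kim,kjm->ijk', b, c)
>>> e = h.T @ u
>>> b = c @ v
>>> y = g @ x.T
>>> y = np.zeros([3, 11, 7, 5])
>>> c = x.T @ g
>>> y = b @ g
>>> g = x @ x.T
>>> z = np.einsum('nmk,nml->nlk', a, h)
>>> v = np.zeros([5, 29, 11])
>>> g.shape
(5, 5)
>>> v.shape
(5, 29, 11)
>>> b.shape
(17, 5, 5)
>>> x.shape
(5, 3)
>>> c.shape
(3, 3)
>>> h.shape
(17, 5, 3)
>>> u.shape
(17, 5)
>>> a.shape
(17, 5, 17)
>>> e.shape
(3, 5, 5)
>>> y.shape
(17, 5, 3)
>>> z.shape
(17, 3, 17)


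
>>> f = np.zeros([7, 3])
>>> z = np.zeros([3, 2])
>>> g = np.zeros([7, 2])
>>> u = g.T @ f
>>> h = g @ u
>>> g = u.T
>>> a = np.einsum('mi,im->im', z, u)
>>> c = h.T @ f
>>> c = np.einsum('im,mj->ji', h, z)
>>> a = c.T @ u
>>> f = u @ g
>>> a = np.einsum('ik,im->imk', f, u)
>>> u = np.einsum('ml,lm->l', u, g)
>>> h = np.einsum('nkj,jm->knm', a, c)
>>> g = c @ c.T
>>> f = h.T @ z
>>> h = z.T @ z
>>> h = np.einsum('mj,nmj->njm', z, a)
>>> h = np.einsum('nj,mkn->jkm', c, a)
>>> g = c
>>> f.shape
(7, 2, 2)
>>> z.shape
(3, 2)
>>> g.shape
(2, 7)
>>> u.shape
(3,)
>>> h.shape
(7, 3, 2)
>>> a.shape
(2, 3, 2)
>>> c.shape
(2, 7)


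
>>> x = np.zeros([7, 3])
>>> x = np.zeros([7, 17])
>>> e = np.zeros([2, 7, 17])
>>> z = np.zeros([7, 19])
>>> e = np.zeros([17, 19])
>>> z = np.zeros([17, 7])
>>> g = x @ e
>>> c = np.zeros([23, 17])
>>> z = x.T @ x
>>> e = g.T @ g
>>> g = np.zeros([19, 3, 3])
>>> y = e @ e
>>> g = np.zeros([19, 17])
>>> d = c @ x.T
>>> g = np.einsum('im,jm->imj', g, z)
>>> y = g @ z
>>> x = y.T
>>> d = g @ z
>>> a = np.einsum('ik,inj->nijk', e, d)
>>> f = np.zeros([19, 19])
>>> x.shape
(17, 17, 19)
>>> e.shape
(19, 19)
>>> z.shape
(17, 17)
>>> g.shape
(19, 17, 17)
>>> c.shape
(23, 17)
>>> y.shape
(19, 17, 17)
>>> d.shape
(19, 17, 17)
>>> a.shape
(17, 19, 17, 19)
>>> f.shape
(19, 19)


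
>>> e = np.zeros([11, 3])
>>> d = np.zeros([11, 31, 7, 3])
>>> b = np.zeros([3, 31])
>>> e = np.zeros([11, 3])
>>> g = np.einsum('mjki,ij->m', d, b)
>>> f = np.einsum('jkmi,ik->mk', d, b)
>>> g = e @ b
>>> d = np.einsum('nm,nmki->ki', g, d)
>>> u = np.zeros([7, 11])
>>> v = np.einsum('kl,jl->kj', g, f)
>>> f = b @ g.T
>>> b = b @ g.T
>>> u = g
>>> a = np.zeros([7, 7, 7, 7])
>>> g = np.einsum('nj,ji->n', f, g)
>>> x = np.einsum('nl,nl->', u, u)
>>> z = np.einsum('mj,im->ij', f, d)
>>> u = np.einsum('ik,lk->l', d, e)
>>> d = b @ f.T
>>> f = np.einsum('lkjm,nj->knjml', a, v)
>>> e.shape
(11, 3)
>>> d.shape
(3, 3)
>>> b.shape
(3, 11)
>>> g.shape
(3,)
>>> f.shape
(7, 11, 7, 7, 7)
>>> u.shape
(11,)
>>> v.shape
(11, 7)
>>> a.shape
(7, 7, 7, 7)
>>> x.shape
()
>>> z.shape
(7, 11)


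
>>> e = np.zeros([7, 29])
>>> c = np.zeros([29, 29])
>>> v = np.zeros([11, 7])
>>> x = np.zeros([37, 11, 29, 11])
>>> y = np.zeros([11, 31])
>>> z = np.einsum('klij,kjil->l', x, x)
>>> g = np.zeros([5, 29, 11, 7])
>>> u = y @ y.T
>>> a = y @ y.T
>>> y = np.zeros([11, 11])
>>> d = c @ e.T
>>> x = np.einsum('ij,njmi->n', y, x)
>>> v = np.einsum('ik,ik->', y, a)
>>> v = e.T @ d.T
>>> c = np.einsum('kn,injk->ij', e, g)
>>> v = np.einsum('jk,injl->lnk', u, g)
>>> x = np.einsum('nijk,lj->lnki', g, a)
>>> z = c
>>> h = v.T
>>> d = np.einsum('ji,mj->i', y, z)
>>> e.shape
(7, 29)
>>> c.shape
(5, 11)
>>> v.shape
(7, 29, 11)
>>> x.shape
(11, 5, 7, 29)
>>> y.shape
(11, 11)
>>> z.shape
(5, 11)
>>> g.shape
(5, 29, 11, 7)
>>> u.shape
(11, 11)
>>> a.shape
(11, 11)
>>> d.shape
(11,)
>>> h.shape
(11, 29, 7)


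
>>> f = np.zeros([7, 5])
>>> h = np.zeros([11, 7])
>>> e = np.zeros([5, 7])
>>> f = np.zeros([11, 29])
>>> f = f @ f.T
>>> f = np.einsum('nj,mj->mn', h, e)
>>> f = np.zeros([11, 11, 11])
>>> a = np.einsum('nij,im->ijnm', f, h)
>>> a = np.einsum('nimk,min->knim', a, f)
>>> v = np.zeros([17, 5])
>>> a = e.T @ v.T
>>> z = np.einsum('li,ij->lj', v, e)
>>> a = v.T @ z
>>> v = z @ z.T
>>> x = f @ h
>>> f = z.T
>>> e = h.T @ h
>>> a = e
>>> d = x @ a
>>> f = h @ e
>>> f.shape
(11, 7)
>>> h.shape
(11, 7)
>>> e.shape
(7, 7)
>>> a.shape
(7, 7)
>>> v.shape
(17, 17)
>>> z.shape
(17, 7)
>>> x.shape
(11, 11, 7)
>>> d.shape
(11, 11, 7)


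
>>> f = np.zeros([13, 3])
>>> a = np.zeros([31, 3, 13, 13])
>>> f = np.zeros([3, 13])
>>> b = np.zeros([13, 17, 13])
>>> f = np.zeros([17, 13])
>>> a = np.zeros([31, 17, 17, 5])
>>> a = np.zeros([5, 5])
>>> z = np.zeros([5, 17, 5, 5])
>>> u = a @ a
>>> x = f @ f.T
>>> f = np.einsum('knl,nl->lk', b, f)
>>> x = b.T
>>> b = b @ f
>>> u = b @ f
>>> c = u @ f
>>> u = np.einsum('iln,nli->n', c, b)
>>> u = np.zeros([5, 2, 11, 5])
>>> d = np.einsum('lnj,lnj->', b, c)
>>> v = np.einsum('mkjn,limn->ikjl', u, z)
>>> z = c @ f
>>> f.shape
(13, 13)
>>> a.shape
(5, 5)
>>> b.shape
(13, 17, 13)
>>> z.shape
(13, 17, 13)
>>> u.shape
(5, 2, 11, 5)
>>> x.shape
(13, 17, 13)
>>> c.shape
(13, 17, 13)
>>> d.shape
()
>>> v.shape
(17, 2, 11, 5)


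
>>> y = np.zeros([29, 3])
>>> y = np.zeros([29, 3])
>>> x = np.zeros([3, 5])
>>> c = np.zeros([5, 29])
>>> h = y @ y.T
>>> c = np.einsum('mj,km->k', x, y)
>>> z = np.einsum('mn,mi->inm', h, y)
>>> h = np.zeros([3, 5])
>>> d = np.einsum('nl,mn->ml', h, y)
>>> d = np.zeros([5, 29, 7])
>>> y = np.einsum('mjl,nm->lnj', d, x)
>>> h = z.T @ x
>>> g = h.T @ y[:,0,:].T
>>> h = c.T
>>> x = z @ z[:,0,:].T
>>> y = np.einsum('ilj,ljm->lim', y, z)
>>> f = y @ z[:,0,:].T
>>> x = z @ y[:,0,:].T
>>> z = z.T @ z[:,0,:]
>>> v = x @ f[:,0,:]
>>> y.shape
(3, 7, 29)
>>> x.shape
(3, 29, 3)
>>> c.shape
(29,)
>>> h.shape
(29,)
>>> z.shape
(29, 29, 29)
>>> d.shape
(5, 29, 7)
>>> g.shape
(5, 29, 7)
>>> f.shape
(3, 7, 3)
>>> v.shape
(3, 29, 3)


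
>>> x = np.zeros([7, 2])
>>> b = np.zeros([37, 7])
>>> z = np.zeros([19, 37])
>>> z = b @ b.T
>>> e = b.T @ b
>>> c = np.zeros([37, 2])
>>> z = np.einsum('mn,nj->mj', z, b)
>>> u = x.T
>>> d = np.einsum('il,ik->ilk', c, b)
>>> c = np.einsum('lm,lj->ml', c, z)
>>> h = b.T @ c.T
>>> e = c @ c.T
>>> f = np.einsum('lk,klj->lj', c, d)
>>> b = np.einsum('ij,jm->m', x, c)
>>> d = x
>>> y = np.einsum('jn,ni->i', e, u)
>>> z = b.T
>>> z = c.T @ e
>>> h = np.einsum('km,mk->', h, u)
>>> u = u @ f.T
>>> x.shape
(7, 2)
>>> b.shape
(37,)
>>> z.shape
(37, 2)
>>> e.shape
(2, 2)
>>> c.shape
(2, 37)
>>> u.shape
(2, 2)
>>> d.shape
(7, 2)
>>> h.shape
()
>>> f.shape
(2, 7)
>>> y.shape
(7,)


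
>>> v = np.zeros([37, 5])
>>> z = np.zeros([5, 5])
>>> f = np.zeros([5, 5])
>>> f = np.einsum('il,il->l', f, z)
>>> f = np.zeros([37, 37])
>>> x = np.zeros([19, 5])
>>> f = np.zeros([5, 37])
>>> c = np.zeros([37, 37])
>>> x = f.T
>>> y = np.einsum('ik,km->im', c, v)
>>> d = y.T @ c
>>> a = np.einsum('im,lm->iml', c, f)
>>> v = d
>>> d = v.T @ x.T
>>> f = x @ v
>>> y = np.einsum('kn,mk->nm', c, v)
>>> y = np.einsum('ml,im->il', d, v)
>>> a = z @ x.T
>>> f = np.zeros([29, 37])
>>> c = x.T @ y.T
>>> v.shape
(5, 37)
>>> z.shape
(5, 5)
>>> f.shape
(29, 37)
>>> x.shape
(37, 5)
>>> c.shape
(5, 5)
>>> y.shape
(5, 37)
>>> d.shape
(37, 37)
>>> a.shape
(5, 37)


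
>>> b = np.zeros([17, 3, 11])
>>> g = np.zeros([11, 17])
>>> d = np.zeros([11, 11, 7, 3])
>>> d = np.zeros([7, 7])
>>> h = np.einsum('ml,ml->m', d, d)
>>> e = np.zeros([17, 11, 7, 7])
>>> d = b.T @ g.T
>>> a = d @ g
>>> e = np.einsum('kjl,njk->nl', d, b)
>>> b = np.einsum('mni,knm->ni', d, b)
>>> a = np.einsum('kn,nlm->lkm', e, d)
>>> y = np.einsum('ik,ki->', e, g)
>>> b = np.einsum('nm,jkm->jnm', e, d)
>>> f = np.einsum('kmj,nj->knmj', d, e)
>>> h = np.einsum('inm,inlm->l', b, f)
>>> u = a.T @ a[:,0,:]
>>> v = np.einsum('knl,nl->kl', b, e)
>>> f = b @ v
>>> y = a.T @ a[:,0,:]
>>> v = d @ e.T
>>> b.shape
(11, 17, 11)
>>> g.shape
(11, 17)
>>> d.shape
(11, 3, 11)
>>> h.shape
(3,)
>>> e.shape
(17, 11)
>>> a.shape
(3, 17, 11)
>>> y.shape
(11, 17, 11)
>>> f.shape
(11, 17, 11)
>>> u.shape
(11, 17, 11)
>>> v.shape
(11, 3, 17)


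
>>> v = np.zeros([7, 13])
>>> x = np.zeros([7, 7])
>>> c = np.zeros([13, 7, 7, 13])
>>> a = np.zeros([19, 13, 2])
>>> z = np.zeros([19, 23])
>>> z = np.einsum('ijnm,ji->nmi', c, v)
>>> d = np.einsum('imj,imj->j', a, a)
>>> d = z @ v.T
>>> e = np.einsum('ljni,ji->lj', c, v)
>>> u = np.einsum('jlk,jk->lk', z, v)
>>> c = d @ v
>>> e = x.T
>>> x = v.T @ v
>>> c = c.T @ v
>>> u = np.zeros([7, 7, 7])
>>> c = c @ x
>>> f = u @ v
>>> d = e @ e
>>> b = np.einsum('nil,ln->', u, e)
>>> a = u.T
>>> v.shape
(7, 13)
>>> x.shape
(13, 13)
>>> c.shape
(13, 13, 13)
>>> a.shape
(7, 7, 7)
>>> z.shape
(7, 13, 13)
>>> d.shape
(7, 7)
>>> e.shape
(7, 7)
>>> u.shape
(7, 7, 7)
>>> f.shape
(7, 7, 13)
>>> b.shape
()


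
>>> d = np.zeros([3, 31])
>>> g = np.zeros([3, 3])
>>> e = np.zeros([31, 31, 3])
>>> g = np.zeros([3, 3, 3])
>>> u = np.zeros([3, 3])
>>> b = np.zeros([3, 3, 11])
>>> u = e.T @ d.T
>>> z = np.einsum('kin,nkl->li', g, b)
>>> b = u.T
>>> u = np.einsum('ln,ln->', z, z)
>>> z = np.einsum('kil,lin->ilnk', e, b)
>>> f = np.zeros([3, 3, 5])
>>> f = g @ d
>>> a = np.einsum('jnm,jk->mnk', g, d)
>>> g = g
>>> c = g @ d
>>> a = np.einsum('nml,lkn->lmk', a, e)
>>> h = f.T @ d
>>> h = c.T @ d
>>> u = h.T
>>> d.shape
(3, 31)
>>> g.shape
(3, 3, 3)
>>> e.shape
(31, 31, 3)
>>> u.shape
(31, 3, 31)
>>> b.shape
(3, 31, 3)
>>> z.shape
(31, 3, 3, 31)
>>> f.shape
(3, 3, 31)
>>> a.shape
(31, 3, 31)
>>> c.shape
(3, 3, 31)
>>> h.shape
(31, 3, 31)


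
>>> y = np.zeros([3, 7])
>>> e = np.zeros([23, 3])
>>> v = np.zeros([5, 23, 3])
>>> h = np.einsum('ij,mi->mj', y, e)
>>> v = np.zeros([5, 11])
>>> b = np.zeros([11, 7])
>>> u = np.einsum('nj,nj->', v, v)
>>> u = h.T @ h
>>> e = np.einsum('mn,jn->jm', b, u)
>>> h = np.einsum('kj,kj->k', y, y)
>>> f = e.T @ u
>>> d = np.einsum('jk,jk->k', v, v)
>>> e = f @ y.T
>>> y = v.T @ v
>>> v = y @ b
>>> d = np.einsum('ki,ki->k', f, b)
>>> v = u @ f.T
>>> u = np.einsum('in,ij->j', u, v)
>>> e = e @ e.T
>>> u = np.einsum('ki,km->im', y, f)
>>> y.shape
(11, 11)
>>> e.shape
(11, 11)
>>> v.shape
(7, 11)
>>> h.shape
(3,)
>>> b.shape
(11, 7)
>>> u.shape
(11, 7)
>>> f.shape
(11, 7)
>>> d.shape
(11,)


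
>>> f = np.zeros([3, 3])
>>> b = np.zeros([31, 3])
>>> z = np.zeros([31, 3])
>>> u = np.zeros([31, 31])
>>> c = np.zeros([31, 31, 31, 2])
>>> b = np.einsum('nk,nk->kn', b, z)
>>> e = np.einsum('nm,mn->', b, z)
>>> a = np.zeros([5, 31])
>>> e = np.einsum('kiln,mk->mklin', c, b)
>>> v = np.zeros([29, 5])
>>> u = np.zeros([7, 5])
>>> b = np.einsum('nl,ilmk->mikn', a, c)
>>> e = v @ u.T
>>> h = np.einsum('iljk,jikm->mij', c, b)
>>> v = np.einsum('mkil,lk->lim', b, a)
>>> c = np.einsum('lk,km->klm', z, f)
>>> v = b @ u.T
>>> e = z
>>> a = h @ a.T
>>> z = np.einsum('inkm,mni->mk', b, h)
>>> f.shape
(3, 3)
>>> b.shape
(31, 31, 2, 5)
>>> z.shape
(5, 2)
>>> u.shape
(7, 5)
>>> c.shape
(3, 31, 3)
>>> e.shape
(31, 3)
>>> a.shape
(5, 31, 5)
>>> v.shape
(31, 31, 2, 7)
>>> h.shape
(5, 31, 31)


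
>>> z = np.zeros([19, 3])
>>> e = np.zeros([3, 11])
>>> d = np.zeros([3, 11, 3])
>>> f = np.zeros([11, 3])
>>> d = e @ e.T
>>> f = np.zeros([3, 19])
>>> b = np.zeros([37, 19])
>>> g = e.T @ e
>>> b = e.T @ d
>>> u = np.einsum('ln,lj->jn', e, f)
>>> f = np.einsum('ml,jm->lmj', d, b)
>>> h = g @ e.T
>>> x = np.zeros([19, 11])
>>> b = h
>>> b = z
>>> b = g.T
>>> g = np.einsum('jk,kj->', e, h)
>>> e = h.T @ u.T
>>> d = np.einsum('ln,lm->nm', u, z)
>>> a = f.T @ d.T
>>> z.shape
(19, 3)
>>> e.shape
(3, 19)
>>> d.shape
(11, 3)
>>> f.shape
(3, 3, 11)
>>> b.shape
(11, 11)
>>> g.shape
()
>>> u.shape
(19, 11)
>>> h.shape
(11, 3)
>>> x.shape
(19, 11)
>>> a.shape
(11, 3, 11)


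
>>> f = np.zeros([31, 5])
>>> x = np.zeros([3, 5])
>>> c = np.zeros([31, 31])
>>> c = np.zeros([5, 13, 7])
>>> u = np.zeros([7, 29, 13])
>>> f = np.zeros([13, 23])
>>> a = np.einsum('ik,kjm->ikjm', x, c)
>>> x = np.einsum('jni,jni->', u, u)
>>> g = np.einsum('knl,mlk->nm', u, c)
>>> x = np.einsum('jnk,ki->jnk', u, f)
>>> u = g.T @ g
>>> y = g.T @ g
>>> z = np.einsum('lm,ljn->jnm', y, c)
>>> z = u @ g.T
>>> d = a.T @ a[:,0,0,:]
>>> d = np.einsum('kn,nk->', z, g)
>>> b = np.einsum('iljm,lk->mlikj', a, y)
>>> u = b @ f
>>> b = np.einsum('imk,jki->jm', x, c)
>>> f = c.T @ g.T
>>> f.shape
(7, 13, 29)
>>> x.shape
(7, 29, 13)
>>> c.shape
(5, 13, 7)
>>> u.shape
(7, 5, 3, 5, 23)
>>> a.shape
(3, 5, 13, 7)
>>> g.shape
(29, 5)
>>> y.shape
(5, 5)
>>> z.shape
(5, 29)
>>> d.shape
()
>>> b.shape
(5, 29)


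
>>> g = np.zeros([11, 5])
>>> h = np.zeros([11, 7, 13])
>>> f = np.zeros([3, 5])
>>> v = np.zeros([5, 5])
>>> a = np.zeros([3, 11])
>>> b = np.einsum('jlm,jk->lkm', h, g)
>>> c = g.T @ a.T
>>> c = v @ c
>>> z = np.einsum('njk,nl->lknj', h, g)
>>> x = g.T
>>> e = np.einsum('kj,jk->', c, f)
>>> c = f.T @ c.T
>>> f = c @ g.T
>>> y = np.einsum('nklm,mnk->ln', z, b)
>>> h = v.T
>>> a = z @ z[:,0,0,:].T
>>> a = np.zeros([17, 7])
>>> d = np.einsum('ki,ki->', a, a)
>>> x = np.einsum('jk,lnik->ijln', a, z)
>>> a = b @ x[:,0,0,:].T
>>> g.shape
(11, 5)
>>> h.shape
(5, 5)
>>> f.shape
(5, 11)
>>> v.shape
(5, 5)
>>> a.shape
(7, 5, 11)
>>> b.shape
(7, 5, 13)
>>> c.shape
(5, 5)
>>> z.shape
(5, 13, 11, 7)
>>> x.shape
(11, 17, 5, 13)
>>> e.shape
()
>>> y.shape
(11, 5)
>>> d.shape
()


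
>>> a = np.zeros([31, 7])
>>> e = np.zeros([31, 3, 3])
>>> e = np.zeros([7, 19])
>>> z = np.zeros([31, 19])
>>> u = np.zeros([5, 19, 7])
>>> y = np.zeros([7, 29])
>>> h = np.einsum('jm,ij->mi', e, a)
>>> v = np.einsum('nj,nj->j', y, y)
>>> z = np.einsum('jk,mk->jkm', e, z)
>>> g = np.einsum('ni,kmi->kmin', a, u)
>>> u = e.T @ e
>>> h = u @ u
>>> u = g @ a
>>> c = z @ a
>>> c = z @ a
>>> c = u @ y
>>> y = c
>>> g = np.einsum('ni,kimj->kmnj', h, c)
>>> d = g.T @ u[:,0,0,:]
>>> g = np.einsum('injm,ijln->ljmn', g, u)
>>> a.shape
(31, 7)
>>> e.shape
(7, 19)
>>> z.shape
(7, 19, 31)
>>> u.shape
(5, 19, 7, 7)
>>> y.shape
(5, 19, 7, 29)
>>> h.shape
(19, 19)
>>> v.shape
(29,)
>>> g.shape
(7, 19, 29, 7)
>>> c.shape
(5, 19, 7, 29)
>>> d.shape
(29, 19, 7, 7)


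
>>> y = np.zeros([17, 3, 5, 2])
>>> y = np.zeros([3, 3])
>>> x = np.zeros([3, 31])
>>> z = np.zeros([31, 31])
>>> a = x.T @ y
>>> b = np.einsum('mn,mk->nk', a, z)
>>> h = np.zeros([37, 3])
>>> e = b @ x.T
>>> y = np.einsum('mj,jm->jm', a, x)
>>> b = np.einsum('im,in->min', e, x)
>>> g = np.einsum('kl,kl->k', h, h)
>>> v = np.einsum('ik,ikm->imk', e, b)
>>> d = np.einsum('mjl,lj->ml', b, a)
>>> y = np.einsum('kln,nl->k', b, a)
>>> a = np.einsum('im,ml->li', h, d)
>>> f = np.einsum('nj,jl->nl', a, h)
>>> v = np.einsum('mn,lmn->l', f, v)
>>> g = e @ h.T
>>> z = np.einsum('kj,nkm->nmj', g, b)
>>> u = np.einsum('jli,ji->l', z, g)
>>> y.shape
(3,)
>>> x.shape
(3, 31)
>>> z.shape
(3, 31, 37)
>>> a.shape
(31, 37)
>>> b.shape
(3, 3, 31)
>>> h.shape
(37, 3)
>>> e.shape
(3, 3)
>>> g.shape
(3, 37)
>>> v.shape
(3,)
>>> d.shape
(3, 31)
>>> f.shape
(31, 3)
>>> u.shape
(31,)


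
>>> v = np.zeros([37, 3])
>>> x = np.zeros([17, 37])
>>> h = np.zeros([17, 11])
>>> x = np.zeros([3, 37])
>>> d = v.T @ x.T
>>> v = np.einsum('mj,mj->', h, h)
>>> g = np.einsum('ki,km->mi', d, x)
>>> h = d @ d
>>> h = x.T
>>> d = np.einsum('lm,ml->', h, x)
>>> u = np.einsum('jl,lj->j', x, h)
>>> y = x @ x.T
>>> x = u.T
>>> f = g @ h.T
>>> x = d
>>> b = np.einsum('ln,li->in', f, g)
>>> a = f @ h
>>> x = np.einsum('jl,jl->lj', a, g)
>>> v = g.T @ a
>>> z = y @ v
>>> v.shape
(3, 3)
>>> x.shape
(3, 37)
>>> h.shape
(37, 3)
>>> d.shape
()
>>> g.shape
(37, 3)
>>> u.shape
(3,)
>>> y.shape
(3, 3)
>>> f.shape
(37, 37)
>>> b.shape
(3, 37)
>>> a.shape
(37, 3)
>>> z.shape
(3, 3)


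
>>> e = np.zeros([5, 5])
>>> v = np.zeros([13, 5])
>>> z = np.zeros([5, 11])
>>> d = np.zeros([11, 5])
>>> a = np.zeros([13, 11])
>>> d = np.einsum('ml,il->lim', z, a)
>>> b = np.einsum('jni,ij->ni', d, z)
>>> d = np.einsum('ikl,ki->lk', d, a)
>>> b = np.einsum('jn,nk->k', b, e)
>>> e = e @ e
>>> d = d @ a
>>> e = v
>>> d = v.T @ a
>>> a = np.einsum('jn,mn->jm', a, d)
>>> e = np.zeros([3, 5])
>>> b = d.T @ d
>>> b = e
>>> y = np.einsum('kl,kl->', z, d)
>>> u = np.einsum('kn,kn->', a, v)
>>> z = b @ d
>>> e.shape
(3, 5)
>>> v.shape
(13, 5)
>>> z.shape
(3, 11)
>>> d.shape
(5, 11)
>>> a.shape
(13, 5)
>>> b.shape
(3, 5)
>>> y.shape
()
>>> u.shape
()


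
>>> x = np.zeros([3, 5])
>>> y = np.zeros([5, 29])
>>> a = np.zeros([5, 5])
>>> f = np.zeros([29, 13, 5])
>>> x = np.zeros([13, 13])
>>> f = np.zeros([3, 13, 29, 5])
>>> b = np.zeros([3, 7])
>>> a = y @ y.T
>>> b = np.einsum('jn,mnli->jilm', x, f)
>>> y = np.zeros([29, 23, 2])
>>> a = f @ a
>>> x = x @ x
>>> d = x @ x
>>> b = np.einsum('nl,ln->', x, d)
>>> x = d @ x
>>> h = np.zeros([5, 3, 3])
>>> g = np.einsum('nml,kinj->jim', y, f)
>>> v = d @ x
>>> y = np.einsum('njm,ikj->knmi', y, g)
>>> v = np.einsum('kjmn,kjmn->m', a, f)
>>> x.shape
(13, 13)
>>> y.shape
(13, 29, 2, 5)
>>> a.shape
(3, 13, 29, 5)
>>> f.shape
(3, 13, 29, 5)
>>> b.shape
()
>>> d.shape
(13, 13)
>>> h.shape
(5, 3, 3)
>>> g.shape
(5, 13, 23)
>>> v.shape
(29,)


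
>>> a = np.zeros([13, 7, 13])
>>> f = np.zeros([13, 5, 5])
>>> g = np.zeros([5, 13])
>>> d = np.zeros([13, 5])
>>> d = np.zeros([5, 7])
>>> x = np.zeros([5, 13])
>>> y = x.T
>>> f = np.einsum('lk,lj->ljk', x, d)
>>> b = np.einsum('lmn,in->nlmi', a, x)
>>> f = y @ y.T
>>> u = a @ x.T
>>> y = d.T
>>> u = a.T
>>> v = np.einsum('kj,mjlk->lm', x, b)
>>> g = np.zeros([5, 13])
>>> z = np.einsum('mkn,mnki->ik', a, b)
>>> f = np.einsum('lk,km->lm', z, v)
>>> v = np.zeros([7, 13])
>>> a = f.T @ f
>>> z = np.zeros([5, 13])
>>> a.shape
(13, 13)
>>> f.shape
(5, 13)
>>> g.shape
(5, 13)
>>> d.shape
(5, 7)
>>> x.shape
(5, 13)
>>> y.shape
(7, 5)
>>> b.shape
(13, 13, 7, 5)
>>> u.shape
(13, 7, 13)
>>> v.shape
(7, 13)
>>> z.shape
(5, 13)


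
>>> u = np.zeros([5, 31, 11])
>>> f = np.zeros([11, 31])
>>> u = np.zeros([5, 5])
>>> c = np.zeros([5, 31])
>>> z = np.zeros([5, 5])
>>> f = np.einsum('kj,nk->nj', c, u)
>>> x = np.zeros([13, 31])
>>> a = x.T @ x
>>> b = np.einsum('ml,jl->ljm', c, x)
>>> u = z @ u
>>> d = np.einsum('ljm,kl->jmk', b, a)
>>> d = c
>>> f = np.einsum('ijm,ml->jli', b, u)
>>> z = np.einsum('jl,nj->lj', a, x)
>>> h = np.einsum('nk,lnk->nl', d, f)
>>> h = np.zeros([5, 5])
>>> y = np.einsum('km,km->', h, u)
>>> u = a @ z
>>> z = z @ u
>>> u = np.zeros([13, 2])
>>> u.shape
(13, 2)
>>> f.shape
(13, 5, 31)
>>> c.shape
(5, 31)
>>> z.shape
(31, 31)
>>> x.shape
(13, 31)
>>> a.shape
(31, 31)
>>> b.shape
(31, 13, 5)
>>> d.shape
(5, 31)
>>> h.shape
(5, 5)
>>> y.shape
()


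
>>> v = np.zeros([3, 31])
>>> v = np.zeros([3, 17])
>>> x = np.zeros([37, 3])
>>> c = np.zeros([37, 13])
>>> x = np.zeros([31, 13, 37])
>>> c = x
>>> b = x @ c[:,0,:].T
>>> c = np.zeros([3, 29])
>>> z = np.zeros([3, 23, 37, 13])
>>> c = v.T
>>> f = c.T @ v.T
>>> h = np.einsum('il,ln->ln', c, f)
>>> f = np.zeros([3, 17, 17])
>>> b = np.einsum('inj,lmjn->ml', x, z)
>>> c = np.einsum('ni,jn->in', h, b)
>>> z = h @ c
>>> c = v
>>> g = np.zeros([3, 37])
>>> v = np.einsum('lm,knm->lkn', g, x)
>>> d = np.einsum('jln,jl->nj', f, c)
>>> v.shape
(3, 31, 13)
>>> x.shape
(31, 13, 37)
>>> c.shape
(3, 17)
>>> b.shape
(23, 3)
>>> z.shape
(3, 3)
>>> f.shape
(3, 17, 17)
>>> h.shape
(3, 3)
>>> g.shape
(3, 37)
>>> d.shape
(17, 3)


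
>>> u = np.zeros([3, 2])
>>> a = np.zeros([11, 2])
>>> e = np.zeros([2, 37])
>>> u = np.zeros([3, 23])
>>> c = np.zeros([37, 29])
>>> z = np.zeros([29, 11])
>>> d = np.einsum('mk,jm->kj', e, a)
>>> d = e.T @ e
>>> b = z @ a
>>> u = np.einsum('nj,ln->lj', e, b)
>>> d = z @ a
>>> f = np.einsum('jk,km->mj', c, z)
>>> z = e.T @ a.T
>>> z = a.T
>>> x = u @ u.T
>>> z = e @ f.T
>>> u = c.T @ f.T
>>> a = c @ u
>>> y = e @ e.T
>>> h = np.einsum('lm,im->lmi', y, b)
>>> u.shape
(29, 11)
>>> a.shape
(37, 11)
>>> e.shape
(2, 37)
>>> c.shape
(37, 29)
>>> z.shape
(2, 11)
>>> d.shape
(29, 2)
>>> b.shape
(29, 2)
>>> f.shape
(11, 37)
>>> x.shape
(29, 29)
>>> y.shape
(2, 2)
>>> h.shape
(2, 2, 29)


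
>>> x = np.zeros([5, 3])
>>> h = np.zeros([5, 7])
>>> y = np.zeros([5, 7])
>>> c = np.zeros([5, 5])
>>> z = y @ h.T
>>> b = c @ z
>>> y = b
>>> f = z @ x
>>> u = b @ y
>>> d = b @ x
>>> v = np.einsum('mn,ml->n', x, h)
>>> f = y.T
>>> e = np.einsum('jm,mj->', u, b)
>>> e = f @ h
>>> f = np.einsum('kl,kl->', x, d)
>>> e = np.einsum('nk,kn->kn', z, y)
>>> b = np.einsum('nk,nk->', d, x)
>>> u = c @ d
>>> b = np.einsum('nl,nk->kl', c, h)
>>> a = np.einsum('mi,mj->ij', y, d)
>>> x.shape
(5, 3)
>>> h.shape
(5, 7)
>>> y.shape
(5, 5)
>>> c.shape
(5, 5)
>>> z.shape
(5, 5)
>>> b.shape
(7, 5)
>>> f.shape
()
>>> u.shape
(5, 3)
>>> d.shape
(5, 3)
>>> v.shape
(3,)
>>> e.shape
(5, 5)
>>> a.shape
(5, 3)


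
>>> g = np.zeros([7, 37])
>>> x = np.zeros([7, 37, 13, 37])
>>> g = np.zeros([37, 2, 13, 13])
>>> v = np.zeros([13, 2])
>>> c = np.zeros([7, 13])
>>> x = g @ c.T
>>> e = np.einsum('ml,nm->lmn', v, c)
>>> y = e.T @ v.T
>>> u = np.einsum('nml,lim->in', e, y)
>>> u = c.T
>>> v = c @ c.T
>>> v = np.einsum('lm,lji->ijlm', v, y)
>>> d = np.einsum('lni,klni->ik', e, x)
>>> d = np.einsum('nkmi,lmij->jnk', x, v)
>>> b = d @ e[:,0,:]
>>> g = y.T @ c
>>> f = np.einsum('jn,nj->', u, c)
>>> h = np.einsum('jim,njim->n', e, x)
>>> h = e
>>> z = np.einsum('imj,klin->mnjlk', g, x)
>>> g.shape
(13, 13, 13)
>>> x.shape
(37, 2, 13, 7)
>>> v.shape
(13, 13, 7, 7)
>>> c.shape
(7, 13)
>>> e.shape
(2, 13, 7)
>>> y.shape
(7, 13, 13)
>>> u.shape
(13, 7)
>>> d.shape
(7, 37, 2)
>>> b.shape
(7, 37, 7)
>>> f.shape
()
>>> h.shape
(2, 13, 7)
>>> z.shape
(13, 7, 13, 2, 37)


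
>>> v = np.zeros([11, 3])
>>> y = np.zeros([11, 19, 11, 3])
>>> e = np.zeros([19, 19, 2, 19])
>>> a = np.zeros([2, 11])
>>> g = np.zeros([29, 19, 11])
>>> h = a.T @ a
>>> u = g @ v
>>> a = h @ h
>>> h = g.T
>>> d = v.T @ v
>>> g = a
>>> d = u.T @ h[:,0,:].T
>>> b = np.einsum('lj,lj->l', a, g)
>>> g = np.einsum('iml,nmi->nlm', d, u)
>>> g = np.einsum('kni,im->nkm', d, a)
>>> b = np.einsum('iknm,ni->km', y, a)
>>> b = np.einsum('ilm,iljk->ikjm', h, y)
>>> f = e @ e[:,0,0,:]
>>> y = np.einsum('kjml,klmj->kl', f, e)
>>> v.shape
(11, 3)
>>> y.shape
(19, 19)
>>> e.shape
(19, 19, 2, 19)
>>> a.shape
(11, 11)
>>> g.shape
(19, 3, 11)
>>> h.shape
(11, 19, 29)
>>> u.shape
(29, 19, 3)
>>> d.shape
(3, 19, 11)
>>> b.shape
(11, 3, 11, 29)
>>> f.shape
(19, 19, 2, 19)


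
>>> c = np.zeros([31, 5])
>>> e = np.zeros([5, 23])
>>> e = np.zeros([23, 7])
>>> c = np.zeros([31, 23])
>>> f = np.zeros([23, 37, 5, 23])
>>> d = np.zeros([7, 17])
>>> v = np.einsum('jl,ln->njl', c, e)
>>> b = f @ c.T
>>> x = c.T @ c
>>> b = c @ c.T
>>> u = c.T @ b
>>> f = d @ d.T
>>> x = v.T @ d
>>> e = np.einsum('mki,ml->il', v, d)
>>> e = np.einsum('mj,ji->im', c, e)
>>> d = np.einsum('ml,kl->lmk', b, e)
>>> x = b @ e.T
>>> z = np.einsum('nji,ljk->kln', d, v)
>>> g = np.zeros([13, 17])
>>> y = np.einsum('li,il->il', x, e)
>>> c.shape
(31, 23)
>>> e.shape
(17, 31)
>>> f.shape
(7, 7)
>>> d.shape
(31, 31, 17)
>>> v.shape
(7, 31, 23)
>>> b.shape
(31, 31)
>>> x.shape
(31, 17)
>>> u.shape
(23, 31)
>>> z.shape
(23, 7, 31)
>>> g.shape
(13, 17)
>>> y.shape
(17, 31)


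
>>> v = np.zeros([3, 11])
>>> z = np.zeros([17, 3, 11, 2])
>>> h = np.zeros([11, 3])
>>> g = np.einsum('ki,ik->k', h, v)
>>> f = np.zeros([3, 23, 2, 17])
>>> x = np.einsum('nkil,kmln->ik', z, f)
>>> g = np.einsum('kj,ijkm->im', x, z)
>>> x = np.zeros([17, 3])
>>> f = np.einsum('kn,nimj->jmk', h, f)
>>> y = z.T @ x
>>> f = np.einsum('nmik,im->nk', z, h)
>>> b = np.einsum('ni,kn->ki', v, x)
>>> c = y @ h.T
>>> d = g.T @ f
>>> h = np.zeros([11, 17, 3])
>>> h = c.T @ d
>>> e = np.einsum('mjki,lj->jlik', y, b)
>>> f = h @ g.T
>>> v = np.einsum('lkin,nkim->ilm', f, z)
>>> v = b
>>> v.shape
(17, 11)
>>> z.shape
(17, 3, 11, 2)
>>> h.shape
(11, 3, 11, 2)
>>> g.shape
(17, 2)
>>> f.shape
(11, 3, 11, 17)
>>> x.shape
(17, 3)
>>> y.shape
(2, 11, 3, 3)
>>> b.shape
(17, 11)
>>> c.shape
(2, 11, 3, 11)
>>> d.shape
(2, 2)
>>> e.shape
(11, 17, 3, 3)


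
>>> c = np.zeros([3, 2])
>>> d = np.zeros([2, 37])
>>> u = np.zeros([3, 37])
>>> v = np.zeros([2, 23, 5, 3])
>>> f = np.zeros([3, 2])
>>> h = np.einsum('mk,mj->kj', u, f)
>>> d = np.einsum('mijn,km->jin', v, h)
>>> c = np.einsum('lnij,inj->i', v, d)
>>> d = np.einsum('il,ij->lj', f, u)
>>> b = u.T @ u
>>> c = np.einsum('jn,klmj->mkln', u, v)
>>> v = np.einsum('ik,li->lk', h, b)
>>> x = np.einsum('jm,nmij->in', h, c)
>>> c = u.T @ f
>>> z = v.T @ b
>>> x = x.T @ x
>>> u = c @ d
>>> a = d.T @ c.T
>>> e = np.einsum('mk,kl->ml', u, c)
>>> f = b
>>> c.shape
(37, 2)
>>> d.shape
(2, 37)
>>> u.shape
(37, 37)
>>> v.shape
(37, 2)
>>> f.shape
(37, 37)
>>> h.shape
(37, 2)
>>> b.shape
(37, 37)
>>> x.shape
(5, 5)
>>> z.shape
(2, 37)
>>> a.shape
(37, 37)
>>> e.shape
(37, 2)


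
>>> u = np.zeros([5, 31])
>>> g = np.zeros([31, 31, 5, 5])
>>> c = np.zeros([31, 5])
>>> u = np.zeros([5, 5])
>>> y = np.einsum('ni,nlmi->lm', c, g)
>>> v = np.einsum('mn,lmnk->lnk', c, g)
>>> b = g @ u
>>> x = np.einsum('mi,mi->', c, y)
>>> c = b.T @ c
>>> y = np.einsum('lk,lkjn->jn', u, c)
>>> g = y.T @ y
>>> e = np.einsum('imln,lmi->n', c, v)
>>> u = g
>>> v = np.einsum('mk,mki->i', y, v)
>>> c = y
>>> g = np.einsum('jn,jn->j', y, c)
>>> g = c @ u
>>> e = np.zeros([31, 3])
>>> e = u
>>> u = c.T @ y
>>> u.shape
(5, 5)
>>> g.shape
(31, 5)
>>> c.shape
(31, 5)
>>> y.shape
(31, 5)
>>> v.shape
(5,)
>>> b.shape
(31, 31, 5, 5)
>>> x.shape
()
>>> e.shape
(5, 5)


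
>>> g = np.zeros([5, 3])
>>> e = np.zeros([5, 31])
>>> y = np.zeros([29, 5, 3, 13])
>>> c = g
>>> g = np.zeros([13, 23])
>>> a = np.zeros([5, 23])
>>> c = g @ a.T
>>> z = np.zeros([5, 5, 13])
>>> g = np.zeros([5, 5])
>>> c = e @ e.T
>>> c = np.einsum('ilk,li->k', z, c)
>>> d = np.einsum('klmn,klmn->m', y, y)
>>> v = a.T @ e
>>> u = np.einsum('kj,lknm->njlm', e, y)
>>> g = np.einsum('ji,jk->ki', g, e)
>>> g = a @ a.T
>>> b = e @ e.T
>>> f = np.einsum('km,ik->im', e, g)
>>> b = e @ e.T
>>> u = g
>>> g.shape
(5, 5)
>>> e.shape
(5, 31)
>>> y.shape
(29, 5, 3, 13)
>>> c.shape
(13,)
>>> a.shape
(5, 23)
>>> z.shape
(5, 5, 13)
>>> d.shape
(3,)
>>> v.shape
(23, 31)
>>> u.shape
(5, 5)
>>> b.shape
(5, 5)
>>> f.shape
(5, 31)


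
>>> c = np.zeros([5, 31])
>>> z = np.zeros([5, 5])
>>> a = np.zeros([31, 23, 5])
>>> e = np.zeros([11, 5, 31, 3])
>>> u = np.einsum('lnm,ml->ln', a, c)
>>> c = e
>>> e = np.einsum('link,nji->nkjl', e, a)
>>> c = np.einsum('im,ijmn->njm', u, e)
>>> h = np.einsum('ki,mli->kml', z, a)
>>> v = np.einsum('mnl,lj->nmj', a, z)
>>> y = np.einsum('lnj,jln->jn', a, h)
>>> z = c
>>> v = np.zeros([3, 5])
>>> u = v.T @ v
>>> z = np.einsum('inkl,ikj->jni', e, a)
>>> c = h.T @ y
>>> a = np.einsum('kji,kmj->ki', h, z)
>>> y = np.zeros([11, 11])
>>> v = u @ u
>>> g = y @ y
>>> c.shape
(23, 31, 23)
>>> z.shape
(5, 3, 31)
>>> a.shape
(5, 23)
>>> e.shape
(31, 3, 23, 11)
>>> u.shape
(5, 5)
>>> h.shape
(5, 31, 23)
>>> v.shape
(5, 5)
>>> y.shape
(11, 11)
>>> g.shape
(11, 11)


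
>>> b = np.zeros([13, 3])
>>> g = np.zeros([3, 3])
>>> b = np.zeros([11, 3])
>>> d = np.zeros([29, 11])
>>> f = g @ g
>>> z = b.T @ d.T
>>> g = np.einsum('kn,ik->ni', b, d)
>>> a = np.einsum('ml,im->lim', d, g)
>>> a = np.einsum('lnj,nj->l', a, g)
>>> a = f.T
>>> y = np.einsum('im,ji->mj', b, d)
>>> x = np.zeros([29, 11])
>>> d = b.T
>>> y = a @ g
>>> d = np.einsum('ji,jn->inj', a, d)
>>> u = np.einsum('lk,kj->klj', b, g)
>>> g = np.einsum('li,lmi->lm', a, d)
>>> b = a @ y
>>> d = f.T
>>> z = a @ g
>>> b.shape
(3, 29)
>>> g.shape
(3, 11)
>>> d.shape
(3, 3)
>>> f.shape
(3, 3)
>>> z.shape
(3, 11)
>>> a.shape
(3, 3)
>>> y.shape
(3, 29)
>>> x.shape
(29, 11)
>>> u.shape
(3, 11, 29)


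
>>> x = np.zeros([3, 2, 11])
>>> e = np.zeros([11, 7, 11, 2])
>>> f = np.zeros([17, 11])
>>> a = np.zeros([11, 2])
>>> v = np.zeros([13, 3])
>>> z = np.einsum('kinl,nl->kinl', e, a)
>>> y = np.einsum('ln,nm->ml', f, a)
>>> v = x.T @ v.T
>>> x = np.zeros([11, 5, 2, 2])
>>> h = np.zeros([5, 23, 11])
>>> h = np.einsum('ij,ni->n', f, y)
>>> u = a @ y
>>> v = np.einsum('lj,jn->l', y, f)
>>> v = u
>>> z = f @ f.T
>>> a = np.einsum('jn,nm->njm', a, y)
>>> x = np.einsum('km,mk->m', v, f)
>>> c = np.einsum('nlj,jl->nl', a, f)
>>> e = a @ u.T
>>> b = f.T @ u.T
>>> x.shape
(17,)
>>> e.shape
(2, 11, 11)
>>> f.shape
(17, 11)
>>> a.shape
(2, 11, 17)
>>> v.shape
(11, 17)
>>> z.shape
(17, 17)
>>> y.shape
(2, 17)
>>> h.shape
(2,)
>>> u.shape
(11, 17)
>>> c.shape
(2, 11)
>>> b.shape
(11, 11)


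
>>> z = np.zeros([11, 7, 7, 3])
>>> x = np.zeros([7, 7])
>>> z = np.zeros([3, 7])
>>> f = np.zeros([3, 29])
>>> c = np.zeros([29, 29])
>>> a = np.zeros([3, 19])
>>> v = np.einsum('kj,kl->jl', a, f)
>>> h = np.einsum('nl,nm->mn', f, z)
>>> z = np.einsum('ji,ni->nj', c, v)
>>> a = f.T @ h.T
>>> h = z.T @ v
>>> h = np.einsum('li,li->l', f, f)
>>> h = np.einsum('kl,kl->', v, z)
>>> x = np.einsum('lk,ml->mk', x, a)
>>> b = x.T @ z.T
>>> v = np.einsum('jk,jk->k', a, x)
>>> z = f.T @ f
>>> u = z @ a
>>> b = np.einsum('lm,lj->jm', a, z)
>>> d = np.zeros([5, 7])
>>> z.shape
(29, 29)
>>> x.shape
(29, 7)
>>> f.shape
(3, 29)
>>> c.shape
(29, 29)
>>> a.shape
(29, 7)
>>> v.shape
(7,)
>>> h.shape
()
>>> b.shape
(29, 7)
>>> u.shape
(29, 7)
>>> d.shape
(5, 7)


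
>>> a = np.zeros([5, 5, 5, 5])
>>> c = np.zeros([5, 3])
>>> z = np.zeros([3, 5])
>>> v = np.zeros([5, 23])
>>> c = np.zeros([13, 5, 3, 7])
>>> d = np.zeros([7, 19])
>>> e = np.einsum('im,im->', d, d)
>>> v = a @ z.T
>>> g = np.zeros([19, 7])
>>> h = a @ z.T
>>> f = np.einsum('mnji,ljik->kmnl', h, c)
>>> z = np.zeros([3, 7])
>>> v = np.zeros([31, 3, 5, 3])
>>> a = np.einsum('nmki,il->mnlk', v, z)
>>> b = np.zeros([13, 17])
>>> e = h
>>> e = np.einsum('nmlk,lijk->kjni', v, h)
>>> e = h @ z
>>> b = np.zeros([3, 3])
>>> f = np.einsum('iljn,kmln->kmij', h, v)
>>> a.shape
(3, 31, 7, 5)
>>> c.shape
(13, 5, 3, 7)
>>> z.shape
(3, 7)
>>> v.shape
(31, 3, 5, 3)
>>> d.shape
(7, 19)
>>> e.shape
(5, 5, 5, 7)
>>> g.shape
(19, 7)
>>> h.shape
(5, 5, 5, 3)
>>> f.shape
(31, 3, 5, 5)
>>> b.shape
(3, 3)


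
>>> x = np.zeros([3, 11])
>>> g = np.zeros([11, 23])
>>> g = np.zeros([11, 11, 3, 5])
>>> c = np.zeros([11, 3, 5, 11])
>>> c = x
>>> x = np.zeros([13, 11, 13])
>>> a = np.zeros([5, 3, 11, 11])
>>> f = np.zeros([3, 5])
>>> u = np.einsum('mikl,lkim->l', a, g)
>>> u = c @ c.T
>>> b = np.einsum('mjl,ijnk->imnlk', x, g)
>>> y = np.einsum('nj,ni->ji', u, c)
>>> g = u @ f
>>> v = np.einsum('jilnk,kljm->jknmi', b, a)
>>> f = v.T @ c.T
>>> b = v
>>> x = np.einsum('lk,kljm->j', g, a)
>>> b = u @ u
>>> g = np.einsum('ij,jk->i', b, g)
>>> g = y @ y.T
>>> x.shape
(11,)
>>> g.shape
(3, 3)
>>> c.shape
(3, 11)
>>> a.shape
(5, 3, 11, 11)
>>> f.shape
(13, 11, 13, 5, 3)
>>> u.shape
(3, 3)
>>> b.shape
(3, 3)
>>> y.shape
(3, 11)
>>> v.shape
(11, 5, 13, 11, 13)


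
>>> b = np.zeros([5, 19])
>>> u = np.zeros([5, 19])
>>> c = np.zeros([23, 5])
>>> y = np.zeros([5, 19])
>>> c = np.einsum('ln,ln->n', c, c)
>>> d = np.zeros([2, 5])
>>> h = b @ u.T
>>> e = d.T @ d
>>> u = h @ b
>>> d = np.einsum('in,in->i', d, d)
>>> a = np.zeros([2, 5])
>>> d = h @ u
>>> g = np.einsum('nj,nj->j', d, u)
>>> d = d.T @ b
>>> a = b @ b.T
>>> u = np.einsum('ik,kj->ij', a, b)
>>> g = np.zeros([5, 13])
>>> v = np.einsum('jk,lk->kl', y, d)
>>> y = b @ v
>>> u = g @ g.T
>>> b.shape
(5, 19)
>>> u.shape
(5, 5)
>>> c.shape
(5,)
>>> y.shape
(5, 19)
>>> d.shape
(19, 19)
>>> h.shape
(5, 5)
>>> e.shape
(5, 5)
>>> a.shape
(5, 5)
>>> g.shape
(5, 13)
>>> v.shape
(19, 19)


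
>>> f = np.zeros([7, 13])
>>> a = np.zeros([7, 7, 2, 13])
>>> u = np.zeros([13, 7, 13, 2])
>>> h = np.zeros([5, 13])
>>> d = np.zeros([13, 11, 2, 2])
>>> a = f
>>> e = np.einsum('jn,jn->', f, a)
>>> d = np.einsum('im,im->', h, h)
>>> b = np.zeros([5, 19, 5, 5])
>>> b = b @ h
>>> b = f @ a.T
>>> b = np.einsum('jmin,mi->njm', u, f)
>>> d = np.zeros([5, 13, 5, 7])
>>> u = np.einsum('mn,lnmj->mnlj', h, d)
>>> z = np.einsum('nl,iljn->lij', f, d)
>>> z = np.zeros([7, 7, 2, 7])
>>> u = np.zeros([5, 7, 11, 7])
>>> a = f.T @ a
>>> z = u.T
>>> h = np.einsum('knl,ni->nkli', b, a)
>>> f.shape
(7, 13)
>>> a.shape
(13, 13)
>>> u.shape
(5, 7, 11, 7)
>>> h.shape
(13, 2, 7, 13)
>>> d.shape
(5, 13, 5, 7)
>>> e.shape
()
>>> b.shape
(2, 13, 7)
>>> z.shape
(7, 11, 7, 5)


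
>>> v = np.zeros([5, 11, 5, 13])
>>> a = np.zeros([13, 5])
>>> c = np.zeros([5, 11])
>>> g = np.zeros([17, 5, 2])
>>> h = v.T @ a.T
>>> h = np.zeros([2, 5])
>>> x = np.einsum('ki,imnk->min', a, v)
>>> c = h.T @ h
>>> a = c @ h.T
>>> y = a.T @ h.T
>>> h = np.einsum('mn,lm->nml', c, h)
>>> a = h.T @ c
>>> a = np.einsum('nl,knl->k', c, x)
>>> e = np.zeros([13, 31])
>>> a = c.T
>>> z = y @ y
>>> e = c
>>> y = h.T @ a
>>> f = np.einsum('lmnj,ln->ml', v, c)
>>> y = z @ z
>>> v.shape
(5, 11, 5, 13)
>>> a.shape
(5, 5)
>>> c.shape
(5, 5)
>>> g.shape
(17, 5, 2)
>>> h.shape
(5, 5, 2)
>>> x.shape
(11, 5, 5)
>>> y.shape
(2, 2)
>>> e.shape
(5, 5)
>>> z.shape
(2, 2)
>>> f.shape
(11, 5)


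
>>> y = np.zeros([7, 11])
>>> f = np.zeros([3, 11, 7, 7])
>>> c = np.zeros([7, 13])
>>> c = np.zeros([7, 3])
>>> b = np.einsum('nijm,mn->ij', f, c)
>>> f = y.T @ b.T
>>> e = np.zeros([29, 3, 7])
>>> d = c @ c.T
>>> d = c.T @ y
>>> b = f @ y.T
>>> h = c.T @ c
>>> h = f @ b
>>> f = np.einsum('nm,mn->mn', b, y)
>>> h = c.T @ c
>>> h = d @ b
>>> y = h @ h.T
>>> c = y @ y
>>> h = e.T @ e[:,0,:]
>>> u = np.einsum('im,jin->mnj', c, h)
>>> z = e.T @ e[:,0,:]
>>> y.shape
(3, 3)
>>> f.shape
(7, 11)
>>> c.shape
(3, 3)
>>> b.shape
(11, 7)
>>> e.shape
(29, 3, 7)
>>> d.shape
(3, 11)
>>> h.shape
(7, 3, 7)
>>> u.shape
(3, 7, 7)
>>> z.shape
(7, 3, 7)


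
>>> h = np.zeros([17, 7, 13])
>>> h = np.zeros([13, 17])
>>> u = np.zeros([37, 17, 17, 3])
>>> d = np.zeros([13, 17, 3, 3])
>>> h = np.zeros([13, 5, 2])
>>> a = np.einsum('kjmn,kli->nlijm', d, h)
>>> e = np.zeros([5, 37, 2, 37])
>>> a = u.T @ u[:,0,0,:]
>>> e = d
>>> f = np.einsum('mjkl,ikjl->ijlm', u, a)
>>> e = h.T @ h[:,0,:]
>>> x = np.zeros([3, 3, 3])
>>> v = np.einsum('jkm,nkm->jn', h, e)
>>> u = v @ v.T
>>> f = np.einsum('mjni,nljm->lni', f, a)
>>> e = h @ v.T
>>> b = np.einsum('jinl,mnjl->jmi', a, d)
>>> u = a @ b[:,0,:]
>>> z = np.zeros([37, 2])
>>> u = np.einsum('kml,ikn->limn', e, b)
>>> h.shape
(13, 5, 2)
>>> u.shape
(13, 3, 5, 17)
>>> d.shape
(13, 17, 3, 3)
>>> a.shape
(3, 17, 17, 3)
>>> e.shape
(13, 5, 13)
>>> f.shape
(17, 3, 37)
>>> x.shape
(3, 3, 3)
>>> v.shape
(13, 2)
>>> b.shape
(3, 13, 17)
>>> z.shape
(37, 2)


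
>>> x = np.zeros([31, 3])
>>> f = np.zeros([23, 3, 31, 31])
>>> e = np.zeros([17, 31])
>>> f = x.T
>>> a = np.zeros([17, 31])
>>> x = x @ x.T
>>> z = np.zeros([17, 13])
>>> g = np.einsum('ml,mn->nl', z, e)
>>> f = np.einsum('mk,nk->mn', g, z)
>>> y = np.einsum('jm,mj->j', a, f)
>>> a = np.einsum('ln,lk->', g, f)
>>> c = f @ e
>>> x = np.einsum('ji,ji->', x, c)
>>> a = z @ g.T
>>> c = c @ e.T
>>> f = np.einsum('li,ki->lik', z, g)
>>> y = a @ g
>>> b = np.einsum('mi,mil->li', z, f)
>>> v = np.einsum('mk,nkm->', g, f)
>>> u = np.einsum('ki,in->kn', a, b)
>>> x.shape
()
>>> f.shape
(17, 13, 31)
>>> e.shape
(17, 31)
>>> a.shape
(17, 31)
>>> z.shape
(17, 13)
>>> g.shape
(31, 13)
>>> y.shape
(17, 13)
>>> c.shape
(31, 17)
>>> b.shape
(31, 13)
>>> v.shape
()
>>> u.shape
(17, 13)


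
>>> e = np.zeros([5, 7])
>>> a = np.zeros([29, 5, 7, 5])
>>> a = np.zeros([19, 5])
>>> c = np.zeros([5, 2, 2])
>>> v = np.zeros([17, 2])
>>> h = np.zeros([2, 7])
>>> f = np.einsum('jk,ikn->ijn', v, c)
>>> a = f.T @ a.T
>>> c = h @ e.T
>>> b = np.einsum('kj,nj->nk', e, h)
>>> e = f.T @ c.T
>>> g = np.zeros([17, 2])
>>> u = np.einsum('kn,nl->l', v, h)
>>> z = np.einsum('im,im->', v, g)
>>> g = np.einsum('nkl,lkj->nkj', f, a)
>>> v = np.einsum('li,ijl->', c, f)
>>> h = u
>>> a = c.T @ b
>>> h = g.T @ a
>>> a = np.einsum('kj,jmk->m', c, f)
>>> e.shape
(2, 17, 2)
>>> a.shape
(17,)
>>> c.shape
(2, 5)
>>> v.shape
()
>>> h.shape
(19, 17, 5)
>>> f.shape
(5, 17, 2)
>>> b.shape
(2, 5)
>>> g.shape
(5, 17, 19)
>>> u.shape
(7,)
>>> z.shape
()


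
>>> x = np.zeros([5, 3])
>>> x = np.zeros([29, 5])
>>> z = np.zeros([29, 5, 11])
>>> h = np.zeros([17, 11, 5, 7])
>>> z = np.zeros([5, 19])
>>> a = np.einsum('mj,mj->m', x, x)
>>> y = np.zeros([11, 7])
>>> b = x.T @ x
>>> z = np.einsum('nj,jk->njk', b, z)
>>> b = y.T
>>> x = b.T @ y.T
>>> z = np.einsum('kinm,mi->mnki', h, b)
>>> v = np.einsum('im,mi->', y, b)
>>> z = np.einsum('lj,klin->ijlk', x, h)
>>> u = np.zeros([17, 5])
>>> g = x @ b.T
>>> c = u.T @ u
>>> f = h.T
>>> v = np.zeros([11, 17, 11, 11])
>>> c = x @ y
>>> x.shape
(11, 11)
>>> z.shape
(5, 11, 11, 17)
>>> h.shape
(17, 11, 5, 7)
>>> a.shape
(29,)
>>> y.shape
(11, 7)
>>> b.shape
(7, 11)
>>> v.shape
(11, 17, 11, 11)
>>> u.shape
(17, 5)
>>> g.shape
(11, 7)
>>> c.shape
(11, 7)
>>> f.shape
(7, 5, 11, 17)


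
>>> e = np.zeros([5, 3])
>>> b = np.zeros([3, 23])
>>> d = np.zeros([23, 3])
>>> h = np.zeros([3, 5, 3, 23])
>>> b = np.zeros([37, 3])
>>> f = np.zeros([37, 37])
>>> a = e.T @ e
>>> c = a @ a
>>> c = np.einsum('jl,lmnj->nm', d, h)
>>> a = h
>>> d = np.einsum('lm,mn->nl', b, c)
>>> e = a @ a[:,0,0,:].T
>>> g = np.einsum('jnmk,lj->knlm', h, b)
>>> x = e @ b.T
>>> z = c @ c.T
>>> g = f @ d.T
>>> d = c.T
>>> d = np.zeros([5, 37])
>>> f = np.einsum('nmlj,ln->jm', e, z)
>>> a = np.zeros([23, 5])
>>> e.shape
(3, 5, 3, 3)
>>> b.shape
(37, 3)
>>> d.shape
(5, 37)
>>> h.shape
(3, 5, 3, 23)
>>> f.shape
(3, 5)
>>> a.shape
(23, 5)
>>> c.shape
(3, 5)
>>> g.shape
(37, 5)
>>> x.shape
(3, 5, 3, 37)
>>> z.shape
(3, 3)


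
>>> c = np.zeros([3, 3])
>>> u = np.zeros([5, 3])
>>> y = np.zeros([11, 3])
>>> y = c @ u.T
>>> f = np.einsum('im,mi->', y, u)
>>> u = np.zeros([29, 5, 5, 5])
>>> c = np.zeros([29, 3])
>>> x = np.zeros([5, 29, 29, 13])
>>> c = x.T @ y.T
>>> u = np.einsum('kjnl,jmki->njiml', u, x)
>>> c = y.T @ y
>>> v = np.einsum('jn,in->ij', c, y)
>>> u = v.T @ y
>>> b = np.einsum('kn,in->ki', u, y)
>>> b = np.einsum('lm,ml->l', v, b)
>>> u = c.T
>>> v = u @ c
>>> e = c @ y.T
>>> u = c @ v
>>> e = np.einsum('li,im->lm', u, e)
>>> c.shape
(5, 5)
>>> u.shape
(5, 5)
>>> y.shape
(3, 5)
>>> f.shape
()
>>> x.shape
(5, 29, 29, 13)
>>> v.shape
(5, 5)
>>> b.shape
(3,)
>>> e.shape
(5, 3)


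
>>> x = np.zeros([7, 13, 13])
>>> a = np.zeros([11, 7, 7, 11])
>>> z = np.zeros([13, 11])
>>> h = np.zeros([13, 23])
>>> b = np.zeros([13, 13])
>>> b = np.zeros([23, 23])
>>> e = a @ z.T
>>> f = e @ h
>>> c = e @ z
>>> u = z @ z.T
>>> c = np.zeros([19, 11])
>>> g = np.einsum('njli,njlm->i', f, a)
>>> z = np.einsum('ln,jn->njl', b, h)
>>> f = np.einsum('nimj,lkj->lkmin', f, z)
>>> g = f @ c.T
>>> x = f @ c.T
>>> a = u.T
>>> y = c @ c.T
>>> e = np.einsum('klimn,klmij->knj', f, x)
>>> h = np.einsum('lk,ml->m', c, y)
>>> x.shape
(23, 13, 7, 7, 19)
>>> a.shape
(13, 13)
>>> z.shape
(23, 13, 23)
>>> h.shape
(19,)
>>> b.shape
(23, 23)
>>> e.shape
(23, 11, 19)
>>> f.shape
(23, 13, 7, 7, 11)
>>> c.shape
(19, 11)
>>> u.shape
(13, 13)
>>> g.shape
(23, 13, 7, 7, 19)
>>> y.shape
(19, 19)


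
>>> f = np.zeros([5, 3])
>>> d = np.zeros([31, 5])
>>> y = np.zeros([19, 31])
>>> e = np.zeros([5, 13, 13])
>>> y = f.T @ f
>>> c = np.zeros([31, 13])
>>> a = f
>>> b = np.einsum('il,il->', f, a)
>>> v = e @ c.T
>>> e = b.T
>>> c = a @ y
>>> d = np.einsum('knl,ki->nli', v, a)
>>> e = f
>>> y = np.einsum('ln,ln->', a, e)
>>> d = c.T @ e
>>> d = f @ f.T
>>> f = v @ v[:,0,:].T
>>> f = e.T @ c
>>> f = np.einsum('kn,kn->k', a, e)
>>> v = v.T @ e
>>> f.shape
(5,)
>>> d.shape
(5, 5)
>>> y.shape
()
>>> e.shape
(5, 3)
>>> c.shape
(5, 3)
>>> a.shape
(5, 3)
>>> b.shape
()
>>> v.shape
(31, 13, 3)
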